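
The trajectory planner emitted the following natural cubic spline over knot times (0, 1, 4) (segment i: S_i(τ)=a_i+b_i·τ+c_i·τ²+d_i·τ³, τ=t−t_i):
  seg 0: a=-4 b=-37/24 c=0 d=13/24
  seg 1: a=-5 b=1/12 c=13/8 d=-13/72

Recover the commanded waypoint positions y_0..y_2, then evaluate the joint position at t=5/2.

y_0 = S_0(0) = a_0 = -4
y_1 = S_1(0) = a_1 = -5
y_2 = S_1(3) = 5
t_q=5/2 is in segment 1 (τ=3/2); S_1(τ)=-117/64

y_0=-4 y_1=-5 y_2=5
S(5/2) = -117/64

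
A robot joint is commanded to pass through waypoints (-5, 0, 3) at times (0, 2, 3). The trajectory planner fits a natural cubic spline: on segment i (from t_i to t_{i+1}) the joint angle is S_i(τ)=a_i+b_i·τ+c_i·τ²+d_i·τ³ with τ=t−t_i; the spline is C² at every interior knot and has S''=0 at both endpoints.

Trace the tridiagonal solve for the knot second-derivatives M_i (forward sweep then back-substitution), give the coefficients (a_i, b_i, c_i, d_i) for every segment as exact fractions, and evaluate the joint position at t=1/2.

  seg 0: a=-5 b=7/3 c=0 d=1/24
  seg 1: a=0 b=17/6 c=1/4 d=-1/12
S(1/2) = -245/64

Δ: Δ0=5/2, Δ1=3
row 1: diag=6, rhs=3; c'=1/6, d'=1/2
back: M1=1/2
M: M0=0, M1=1/2, M2=0
seg 0: a=-5, c=M0/2=0, d=(M1−M0)/(6·2)=1/24, b=Δ0−h0·(2M0+M1)/6=7/3
seg 1: a=0, c=M1/2=1/4, d=(M2−M1)/(6·1)=-1/12, b=Δ1−h1·(2M1+M2)/6=17/6
t_q=1/2 → seg 0, τ=1/2; S=-5+7/3·τ+0·τ²+1/24·τ³=-245/64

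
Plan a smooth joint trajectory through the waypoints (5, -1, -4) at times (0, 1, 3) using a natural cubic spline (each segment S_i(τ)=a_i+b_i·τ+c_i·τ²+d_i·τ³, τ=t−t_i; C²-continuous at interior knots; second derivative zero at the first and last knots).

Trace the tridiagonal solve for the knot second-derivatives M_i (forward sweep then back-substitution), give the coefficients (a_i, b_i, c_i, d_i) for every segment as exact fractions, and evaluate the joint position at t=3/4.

  seg 0: a=5 b=-27/4 c=0 d=3/4
  seg 1: a=-1 b=-9/2 c=9/4 d=-3/8
S(3/4) = 65/256

Δ: Δ0=-6, Δ1=-3/2
row 1: diag=6, rhs=27; c'=1/3, d'=9/2
back: M1=9/2
M: M0=0, M1=9/2, M2=0
seg 0: a=5, c=M0/2=0, d=(M1−M0)/(6·1)=3/4, b=Δ0−h0·(2M0+M1)/6=-27/4
seg 1: a=-1, c=M1/2=9/4, d=(M2−M1)/(6·2)=-3/8, b=Δ1−h1·(2M1+M2)/6=-9/2
t_q=3/4 → seg 0, τ=3/4; S=5+-27/4·τ+0·τ²+3/4·τ³=65/256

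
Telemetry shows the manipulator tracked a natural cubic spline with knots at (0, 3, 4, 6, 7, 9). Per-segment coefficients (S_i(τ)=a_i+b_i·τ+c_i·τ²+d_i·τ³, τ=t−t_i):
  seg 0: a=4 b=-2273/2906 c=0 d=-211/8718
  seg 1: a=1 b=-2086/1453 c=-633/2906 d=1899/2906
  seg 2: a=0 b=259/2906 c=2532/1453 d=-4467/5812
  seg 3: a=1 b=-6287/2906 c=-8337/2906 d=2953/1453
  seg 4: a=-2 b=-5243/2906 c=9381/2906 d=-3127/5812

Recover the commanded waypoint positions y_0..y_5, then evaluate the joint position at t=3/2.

y_0=4 y_1=1 y_2=0 y_3=1 y_4=-2 y_5=3
S(3/2) = 63817/23248

y_0 = S_0(0) = a_0 = 4
y_1 = S_1(0) = a_1 = 1
y_2 = S_2(0) = a_2 = 0
y_3 = S_3(0) = a_3 = 1
y_4 = S_4(0) = a_4 = -2
y_5 = S_4(2) = 3
t_q=3/2 is in segment 0 (τ=3/2); S_0(τ)=63817/23248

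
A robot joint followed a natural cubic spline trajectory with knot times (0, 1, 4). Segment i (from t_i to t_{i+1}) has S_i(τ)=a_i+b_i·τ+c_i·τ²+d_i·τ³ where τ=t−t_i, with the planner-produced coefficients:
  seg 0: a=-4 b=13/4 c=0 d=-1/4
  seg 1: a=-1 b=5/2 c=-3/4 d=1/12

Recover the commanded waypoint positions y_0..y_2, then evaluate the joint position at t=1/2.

y_0 = S_0(0) = a_0 = -4
y_1 = S_1(0) = a_1 = -1
y_2 = S_1(3) = 2
t_q=1/2 is in segment 0 (τ=1/2); S_0(τ)=-77/32

y_0=-4 y_1=-1 y_2=2
S(1/2) = -77/32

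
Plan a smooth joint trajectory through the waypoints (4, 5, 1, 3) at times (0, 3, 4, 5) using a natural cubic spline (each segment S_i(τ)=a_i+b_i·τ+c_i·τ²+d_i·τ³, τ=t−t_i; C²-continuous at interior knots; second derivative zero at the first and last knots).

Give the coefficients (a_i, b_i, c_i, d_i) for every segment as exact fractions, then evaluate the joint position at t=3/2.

  seg 0: a=4 b=241/93 c=0 d=-70/279
  seg 1: a=5 b=-389/93 c=-70/31 d=227/93
  seg 2: a=1 b=-128/93 c=157/31 d=-157/93
S(3/2) = 873/124

Δ: Δ0=1/3, Δ1=-4, Δ2=2
row 1: diag=8, rhs=-26; c'=1/8, d'=-13/4
row 2: denom=4−1·1/8=31/8; d'=(36−1·-13/4)/(31/8)=314/31
back: M2=314/31
back: M1=-13/4−1/8·314/31=-140/31
M: M0=0, M1=-140/31, M2=314/31, M3=0
seg 0: a=4, c=M0/2=0, d=(M1−M0)/(6·3)=-70/279, b=Δ0−h0·(2M0+M1)/6=241/93
seg 1: a=5, c=M1/2=-70/31, d=(M2−M1)/(6·1)=227/93, b=Δ1−h1·(2M1+M2)/6=-389/93
seg 2: a=1, c=M2/2=157/31, d=(M3−M2)/(6·1)=-157/93, b=Δ2−h2·(2M2+M3)/6=-128/93
t_q=3/2 → seg 0, τ=3/2; S=4+241/93·τ+0·τ²+-70/279·τ³=873/124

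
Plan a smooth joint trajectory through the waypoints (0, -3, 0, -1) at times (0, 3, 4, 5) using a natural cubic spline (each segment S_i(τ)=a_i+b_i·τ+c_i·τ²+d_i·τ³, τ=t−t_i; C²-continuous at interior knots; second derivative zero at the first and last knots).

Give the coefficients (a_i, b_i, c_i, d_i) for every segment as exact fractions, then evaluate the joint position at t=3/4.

Δ: Δ0=-1, Δ1=3, Δ2=-1
row 1: diag=8, rhs=24; c'=1/8, d'=3
row 2: denom=4−1·1/8=31/8; d'=(-24−1·3)/(31/8)=-216/31
back: M2=-216/31
back: M1=3−1/8·-216/31=120/31
M: M0=0, M1=120/31, M2=-216/31, M3=0
seg 0: a=0, c=M0/2=0, d=(M1−M0)/(6·3)=20/93, b=Δ0−h0·(2M0+M1)/6=-91/31
seg 1: a=-3, c=M1/2=60/31, d=(M2−M1)/(6·1)=-56/31, b=Δ1−h1·(2M1+M2)/6=89/31
seg 2: a=0, c=M2/2=-108/31, d=(M3−M2)/(6·1)=36/31, b=Δ2−h2·(2M2+M3)/6=41/31
t_q=3/4 → seg 0, τ=3/4; S=0+-91/31·τ+0·τ²+20/93·τ³=-1047/496

  seg 0: a=0 b=-91/31 c=0 d=20/93
  seg 1: a=-3 b=89/31 c=60/31 d=-56/31
  seg 2: a=0 b=41/31 c=-108/31 d=36/31
S(3/4) = -1047/496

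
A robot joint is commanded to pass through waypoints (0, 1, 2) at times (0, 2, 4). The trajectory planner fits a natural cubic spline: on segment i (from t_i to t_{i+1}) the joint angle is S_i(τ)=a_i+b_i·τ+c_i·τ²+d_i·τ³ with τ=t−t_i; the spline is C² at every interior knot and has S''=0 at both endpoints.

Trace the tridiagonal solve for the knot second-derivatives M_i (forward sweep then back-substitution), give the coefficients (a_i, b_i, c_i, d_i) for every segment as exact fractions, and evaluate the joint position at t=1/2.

  seg 0: a=0 b=1/2 c=0 d=0
  seg 1: a=1 b=1/2 c=0 d=0
S(1/2) = 1/4

Δ: Δ0=1/2, Δ1=1/2
row 1: diag=8, rhs=0; c'=1/4, d'=0
back: M1=0
M: M0=0, M1=0, M2=0
seg 0: a=0, c=M0/2=0, d=(M1−M0)/(6·2)=0, b=Δ0−h0·(2M0+M1)/6=1/2
seg 1: a=1, c=M1/2=0, d=(M2−M1)/(6·2)=0, b=Δ1−h1·(2M1+M2)/6=1/2
t_q=1/2 → seg 0, τ=1/2; S=0+1/2·τ+0·τ²+0·τ³=1/4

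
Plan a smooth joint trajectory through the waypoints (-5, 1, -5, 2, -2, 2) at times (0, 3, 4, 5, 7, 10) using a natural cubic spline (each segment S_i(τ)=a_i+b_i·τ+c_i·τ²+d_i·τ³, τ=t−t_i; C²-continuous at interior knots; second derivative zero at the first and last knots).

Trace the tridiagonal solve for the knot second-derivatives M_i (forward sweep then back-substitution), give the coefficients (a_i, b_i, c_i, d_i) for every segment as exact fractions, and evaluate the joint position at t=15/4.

Δ: Δ0=2, Δ1=-6, Δ2=7, Δ3=-2, Δ4=4/3
row 1: diag=8, rhs=-48; c'=1/8, d'=-6
row 2: denom=4−1·1/8=31/8; d'=(78−1·-6)/(31/8)=672/31
row 3: denom=6−1·8/31=178/31; d'=(-54−1·672/31)/(178/31)=-1173/89
row 4: denom=10−2·31/89=828/89; d'=(20−2·-1173/89)/(828/89)=2063/414
back: M4=2063/414
back: M3=-1173/89−31/89·2063/414=-6175/414
back: M2=672/31−8/31·-6175/414=5284/207
back: M1=-6−1/8·5284/207=-3805/414
M: M0=0, M1=-3805/414, M2=5284/207, M3=-6175/414, M4=2063/414, M5=0
seg 0: a=-5, c=M0/2=0, d=(M1−M0)/(6·3)=-3805/7452, b=Δ0−h0·(2M0+M1)/6=5461/828
seg 1: a=1, c=M1/2=-3805/828, d=(M2−M1)/(6·1)=1597/276, b=Δ1−h1·(2M1+M2)/6=-2977/414
seg 2: a=-5, c=M2/2=2642/207, d=(M3−M2)/(6·1)=-5581/828, b=Δ2−h2·(2M2+M3)/6=809/828
seg 3: a=2, c=M3/2=-6175/828, d=(M4−M3)/(6·2)=1373/828, b=Δ3−h3·(2M3+M4)/6=289/46
seg 4: a=-2, c=M4/2=2063/828, d=(M5−M4)/(6·3)=-2063/7452, b=Δ4−h4·(2M4+M5)/6=-1511/414
t_q=15/4 → seg 1, τ=3/4; S=1+-2977/414·τ+-3805/828·τ²+1597/276·τ³=-80141/17664

  seg 0: a=-5 b=5461/828 c=0 d=-3805/7452
  seg 1: a=1 b=-2977/414 c=-3805/828 d=1597/276
  seg 2: a=-5 b=809/828 c=2642/207 d=-5581/828
  seg 3: a=2 b=289/46 c=-6175/828 d=1373/828
  seg 4: a=-2 b=-1511/414 c=2063/828 d=-2063/7452
S(15/4) = -80141/17664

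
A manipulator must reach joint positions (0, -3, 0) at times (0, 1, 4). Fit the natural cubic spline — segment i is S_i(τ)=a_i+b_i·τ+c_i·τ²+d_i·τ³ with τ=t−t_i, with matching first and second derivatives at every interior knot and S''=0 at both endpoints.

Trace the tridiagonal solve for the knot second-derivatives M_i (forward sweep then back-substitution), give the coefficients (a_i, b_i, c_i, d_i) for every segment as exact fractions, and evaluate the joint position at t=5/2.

  seg 0: a=0 b=-7/2 c=0 d=1/2
  seg 1: a=-3 b=-2 c=3/2 d=-1/6
S(5/2) = -51/16

Δ: Δ0=-3, Δ1=1
row 1: diag=8, rhs=24; c'=3/8, d'=3
back: M1=3
M: M0=0, M1=3, M2=0
seg 0: a=0, c=M0/2=0, d=(M1−M0)/(6·1)=1/2, b=Δ0−h0·(2M0+M1)/6=-7/2
seg 1: a=-3, c=M1/2=3/2, d=(M2−M1)/(6·3)=-1/6, b=Δ1−h1·(2M1+M2)/6=-2
t_q=5/2 → seg 1, τ=3/2; S=-3+-2·τ+3/2·τ²+-1/6·τ³=-51/16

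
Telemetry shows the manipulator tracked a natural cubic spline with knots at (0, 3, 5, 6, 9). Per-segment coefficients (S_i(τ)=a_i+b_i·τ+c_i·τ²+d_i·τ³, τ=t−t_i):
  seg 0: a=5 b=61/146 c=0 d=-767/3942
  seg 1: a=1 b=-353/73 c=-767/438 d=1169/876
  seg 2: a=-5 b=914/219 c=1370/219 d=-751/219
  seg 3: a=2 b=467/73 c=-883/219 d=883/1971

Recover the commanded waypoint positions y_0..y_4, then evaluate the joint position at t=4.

y_0=5 y_1=1 y_2=-5 y_3=2 y_4=-3
S(4) = -3725/876

y_0 = S_0(0) = a_0 = 5
y_1 = S_1(0) = a_1 = 1
y_2 = S_2(0) = a_2 = -5
y_3 = S_3(0) = a_3 = 2
y_4 = S_3(3) = -3
t_q=4 is in segment 1 (τ=1); S_1(τ)=-3725/876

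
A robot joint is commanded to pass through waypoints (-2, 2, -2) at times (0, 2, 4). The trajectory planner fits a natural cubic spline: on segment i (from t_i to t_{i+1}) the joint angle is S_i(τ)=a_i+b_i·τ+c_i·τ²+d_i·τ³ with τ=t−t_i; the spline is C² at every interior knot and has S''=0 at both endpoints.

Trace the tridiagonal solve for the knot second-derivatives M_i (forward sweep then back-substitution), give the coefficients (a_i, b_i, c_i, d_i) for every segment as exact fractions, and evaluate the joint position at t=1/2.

  seg 0: a=-2 b=3 c=0 d=-1/4
  seg 1: a=2 b=0 c=-3/2 d=1/4
S(1/2) = -17/32

Δ: Δ0=2, Δ1=-2
row 1: diag=8, rhs=-24; c'=1/4, d'=-3
back: M1=-3
M: M0=0, M1=-3, M2=0
seg 0: a=-2, c=M0/2=0, d=(M1−M0)/(6·2)=-1/4, b=Δ0−h0·(2M0+M1)/6=3
seg 1: a=2, c=M1/2=-3/2, d=(M2−M1)/(6·2)=1/4, b=Δ1−h1·(2M1+M2)/6=0
t_q=1/2 → seg 0, τ=1/2; S=-2+3·τ+0·τ²+-1/4·τ³=-17/32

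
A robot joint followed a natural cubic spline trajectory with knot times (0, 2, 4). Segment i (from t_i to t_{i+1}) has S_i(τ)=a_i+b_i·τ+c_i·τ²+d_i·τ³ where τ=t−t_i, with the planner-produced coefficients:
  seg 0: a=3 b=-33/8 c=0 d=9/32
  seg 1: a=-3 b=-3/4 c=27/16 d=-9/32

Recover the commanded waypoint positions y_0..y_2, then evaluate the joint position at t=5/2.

y_0 = S_0(0) = a_0 = 3
y_1 = S_1(0) = a_1 = -3
y_2 = S_1(2) = 0
t_q=5/2 is in segment 1 (τ=1/2); S_1(τ)=-765/256

y_0=3 y_1=-3 y_2=0
S(5/2) = -765/256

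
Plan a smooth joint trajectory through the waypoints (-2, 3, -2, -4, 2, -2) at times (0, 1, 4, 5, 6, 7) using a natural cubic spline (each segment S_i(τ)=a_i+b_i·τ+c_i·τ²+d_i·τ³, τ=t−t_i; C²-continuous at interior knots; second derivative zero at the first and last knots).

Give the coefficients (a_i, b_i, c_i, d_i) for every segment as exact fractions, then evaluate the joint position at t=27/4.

  seg 0: a=-2 b=13792/2379 c=0 d=-1897/2379
  seg 1: a=3 b=8101/2379 c=-1897/793 d=1669/7137
  seg 2: a=-2 b=-848/183 c=-228/793 d=6950/2379
  seg 3: a=-4 b=8458/2379 c=6722/793 d=-14350/2379
  seg 4: a=2 b=5740/2379 c=-7628/793 d=7628/2379
S(27/4) = -3153/12688

Δ: Δ0=5, Δ1=-5/3, Δ2=-2, Δ3=6, Δ4=-4
row 1: diag=8, rhs=-40; c'=3/8, d'=-5
row 2: denom=8−3·3/8=55/8; d'=(-2−3·-5)/(55/8)=104/55
row 3: denom=4−1·8/55=212/55; d'=(48−1·104/55)/(212/55)=634/53
row 4: denom=4−1·55/212=793/212; d'=(-60−1·634/53)/(793/212)=-15256/793
back: M4=-15256/793
back: M3=634/53−55/212·-15256/793=13444/793
back: M2=104/55−8/55·13444/793=-456/793
back: M1=-5−3/8·-456/793=-3794/793
M: M0=0, M1=-3794/793, M2=-456/793, M3=13444/793, M4=-15256/793, M5=0
seg 0: a=-2, c=M0/2=0, d=(M1−M0)/(6·1)=-1897/2379, b=Δ0−h0·(2M0+M1)/6=13792/2379
seg 1: a=3, c=M1/2=-1897/793, d=(M2−M1)/(6·3)=1669/7137, b=Δ1−h1·(2M1+M2)/6=8101/2379
seg 2: a=-2, c=M2/2=-228/793, d=(M3−M2)/(6·1)=6950/2379, b=Δ2−h2·(2M2+M3)/6=-848/183
seg 3: a=-4, c=M3/2=6722/793, d=(M4−M3)/(6·1)=-14350/2379, b=Δ3−h3·(2M3+M4)/6=8458/2379
seg 4: a=2, c=M4/2=-7628/793, d=(M5−M4)/(6·1)=7628/2379, b=Δ4−h4·(2M4+M5)/6=5740/2379
t_q=27/4 → seg 4, τ=3/4; S=2+5740/2379·τ+-7628/793·τ²+7628/2379·τ³=-3153/12688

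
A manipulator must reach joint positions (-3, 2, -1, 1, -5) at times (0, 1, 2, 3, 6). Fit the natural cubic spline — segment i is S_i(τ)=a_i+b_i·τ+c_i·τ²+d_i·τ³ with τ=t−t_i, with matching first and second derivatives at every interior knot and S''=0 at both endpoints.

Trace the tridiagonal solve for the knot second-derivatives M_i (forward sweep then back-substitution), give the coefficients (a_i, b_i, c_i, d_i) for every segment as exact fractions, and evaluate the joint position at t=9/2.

Δ: Δ0=5, Δ1=-3, Δ2=2, Δ3=-2
row 1: diag=4, rhs=-48; c'=1/4, d'=-12
row 2: denom=4−1·1/4=15/4; d'=(30−1·-12)/(15/4)=56/5
row 3: denom=8−1·4/15=116/15; d'=(-24−1·56/5)/(116/15)=-132/29
back: M3=-132/29
back: M2=56/5−4/15·-132/29=360/29
back: M1=-12−1/4·360/29=-438/29
M: M0=0, M1=-438/29, M2=360/29, M3=-132/29, M4=0
seg 0: a=-3, c=M0/2=0, d=(M1−M0)/(6·1)=-73/29, b=Δ0−h0·(2M0+M1)/6=218/29
seg 1: a=2, c=M1/2=-219/29, d=(M2−M1)/(6·1)=133/29, b=Δ1−h1·(2M1+M2)/6=-1/29
seg 2: a=-1, c=M2/2=180/29, d=(M3−M2)/(6·1)=-82/29, b=Δ2−h2·(2M2+M3)/6=-40/29
seg 3: a=1, c=M3/2=-66/29, d=(M4−M3)/(6·3)=22/87, b=Δ3−h3·(2M3+M4)/6=74/29
t_q=9/2 → seg 3, τ=3/2; S=1+74/29·τ+-66/29·τ²+22/87·τ³=65/116

  seg 0: a=-3 b=218/29 c=0 d=-73/29
  seg 1: a=2 b=-1/29 c=-219/29 d=133/29
  seg 2: a=-1 b=-40/29 c=180/29 d=-82/29
  seg 3: a=1 b=74/29 c=-66/29 d=22/87
S(9/2) = 65/116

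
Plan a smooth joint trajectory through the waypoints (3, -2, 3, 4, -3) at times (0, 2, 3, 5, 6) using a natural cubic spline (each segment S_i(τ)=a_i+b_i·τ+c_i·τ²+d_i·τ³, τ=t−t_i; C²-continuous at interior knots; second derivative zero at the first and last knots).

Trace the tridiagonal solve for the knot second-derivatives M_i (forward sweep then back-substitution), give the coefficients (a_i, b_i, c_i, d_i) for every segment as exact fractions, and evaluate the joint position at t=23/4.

Δ: Δ0=-5/2, Δ1=5, Δ2=1/2, Δ3=-7
row 1: diag=6, rhs=45; c'=1/6, d'=15/2
row 2: denom=6−1·1/6=35/6; d'=(-27−1·15/2)/(35/6)=-207/35
row 3: denom=6−2·12/35=186/35; d'=(-45−2·-207/35)/(186/35)=-387/62
back: M3=-387/62
back: M2=-207/35−12/35·-387/62=-117/31
back: M1=15/2−1/6·-117/31=252/31
M: M0=0, M1=252/31, M2=-117/31, M3=-387/62, M4=0
seg 0: a=3, c=M0/2=0, d=(M1−M0)/(6·2)=21/31, b=Δ0−h0·(2M0+M1)/6=-323/62
seg 1: a=-2, c=M1/2=126/31, d=(M2−M1)/(6·1)=-123/62, b=Δ1−h1·(2M1+M2)/6=181/62
seg 2: a=3, c=M2/2=-117/62, d=(M3−M2)/(6·2)=-51/248, b=Δ2−h2·(2M2+M3)/6=158/31
seg 3: a=4, c=M3/2=-387/124, d=(M4−M3)/(6·1)=129/124, b=Δ3−h3·(2M3+M4)/6=-305/62
t_q=23/4 → seg 3, τ=3/4; S=4+-305/62·τ+-387/124·τ²+129/124·τ³=-7985/7936

  seg 0: a=3 b=-323/62 c=0 d=21/31
  seg 1: a=-2 b=181/62 c=126/31 d=-123/62
  seg 2: a=3 b=158/31 c=-117/62 d=-51/248
  seg 3: a=4 b=-305/62 c=-387/124 d=129/124
S(23/4) = -7985/7936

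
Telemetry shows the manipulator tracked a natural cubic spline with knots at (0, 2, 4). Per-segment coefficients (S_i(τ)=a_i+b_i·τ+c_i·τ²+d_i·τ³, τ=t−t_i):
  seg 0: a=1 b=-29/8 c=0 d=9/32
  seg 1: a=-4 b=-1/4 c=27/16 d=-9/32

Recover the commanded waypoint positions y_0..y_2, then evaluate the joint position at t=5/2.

y_0 = S_0(0) = a_0 = 1
y_1 = S_1(0) = a_1 = -4
y_2 = S_1(2) = 0
t_q=5/2 is in segment 1 (τ=1/2); S_1(τ)=-957/256

y_0=1 y_1=-4 y_2=0
S(5/2) = -957/256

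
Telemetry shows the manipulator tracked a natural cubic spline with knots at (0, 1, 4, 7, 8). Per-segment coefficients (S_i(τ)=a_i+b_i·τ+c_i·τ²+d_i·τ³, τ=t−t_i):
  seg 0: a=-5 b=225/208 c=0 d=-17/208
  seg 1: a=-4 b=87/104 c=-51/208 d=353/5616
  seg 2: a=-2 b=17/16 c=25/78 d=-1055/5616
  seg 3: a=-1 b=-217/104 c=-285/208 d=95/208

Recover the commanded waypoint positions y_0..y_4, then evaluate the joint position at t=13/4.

y_0 = S_0(0) = a_0 = -5
y_1 = S_1(0) = a_1 = -4
y_2 = S_2(0) = a_2 = -2
y_3 = S_3(0) = a_3 = -1
y_4 = S_3(1) = -4
t_q=13/4 is in segment 1 (τ=9/4); S_1(τ)=-35185/13312

y_0=-5 y_1=-4 y_2=-2 y_3=-1 y_4=-4
S(13/4) = -35185/13312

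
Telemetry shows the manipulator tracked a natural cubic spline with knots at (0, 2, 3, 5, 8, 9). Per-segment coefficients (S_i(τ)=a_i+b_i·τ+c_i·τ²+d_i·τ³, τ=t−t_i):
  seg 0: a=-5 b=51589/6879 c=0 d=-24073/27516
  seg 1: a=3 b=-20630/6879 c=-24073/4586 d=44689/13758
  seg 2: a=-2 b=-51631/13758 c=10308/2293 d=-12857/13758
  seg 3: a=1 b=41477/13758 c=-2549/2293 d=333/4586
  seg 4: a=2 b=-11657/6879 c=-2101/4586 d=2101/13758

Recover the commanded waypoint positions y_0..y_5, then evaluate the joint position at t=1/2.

y_0=-5 y_1=3 y_2=-2 y_3=1 y_4=2 y_5=0
S(1/2) = -99763/73376

y_0 = S_0(0) = a_0 = -5
y_1 = S_1(0) = a_1 = 3
y_2 = S_2(0) = a_2 = -2
y_3 = S_3(0) = a_3 = 1
y_4 = S_4(0) = a_4 = 2
y_5 = S_4(1) = 0
t_q=1/2 is in segment 0 (τ=1/2); S_0(τ)=-99763/73376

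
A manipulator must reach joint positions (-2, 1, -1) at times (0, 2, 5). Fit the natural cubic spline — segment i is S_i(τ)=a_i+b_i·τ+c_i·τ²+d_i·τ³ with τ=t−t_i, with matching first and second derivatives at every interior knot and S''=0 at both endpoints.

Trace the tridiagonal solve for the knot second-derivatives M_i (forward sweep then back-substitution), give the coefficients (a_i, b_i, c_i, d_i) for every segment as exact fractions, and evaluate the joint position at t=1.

Δ: Δ0=3/2, Δ1=-2/3
row 1: diag=10, rhs=-13; c'=3/10, d'=-13/10
back: M1=-13/10
M: M0=0, M1=-13/10, M2=0
seg 0: a=-2, c=M0/2=0, d=(M1−M0)/(6·2)=-13/120, b=Δ0−h0·(2M0+M1)/6=29/15
seg 1: a=1, c=M1/2=-13/20, d=(M2−M1)/(6·3)=13/180, b=Δ1−h1·(2M1+M2)/6=19/30
t_q=1 → seg 0, τ=1; S=-2+29/15·τ+0·τ²+-13/120·τ³=-7/40

  seg 0: a=-2 b=29/15 c=0 d=-13/120
  seg 1: a=1 b=19/30 c=-13/20 d=13/180
S(1) = -7/40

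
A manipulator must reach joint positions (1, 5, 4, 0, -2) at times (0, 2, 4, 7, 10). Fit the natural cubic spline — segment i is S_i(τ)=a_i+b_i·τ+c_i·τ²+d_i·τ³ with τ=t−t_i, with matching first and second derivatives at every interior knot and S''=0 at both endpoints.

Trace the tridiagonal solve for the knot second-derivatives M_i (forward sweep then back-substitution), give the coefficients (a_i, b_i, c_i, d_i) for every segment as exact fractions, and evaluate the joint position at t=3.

Δ: Δ0=2, Δ1=-1/2, Δ2=-4/3, Δ3=-2/3
row 1: diag=8, rhs=-15; c'=1/4, d'=-15/8
row 2: denom=10−2·1/4=19/2; d'=(-5−2·-15/8)/(19/2)=-5/38
row 3: denom=12−3·6/19=210/19; d'=(4−3·-5/38)/(210/19)=167/420
back: M3=167/420
back: M2=-5/38−6/19·167/420=-9/35
back: M1=-15/8−1/4·-9/35=-507/280
M: M0=0, M1=-507/280, M2=-9/35, M3=167/420, M4=0
seg 0: a=1, c=M0/2=0, d=(M1−M0)/(6·2)=-169/1120, b=Δ0−h0·(2M0+M1)/6=729/280
seg 1: a=5, c=M1/2=-507/560, d=(M2−M1)/(6·2)=29/224, b=Δ1−h1·(2M1+M2)/6=111/140
seg 2: a=4, c=M2/2=-9/70, d=(M3−M2)/(6·3)=55/1512, b=Δ2−h2·(2M2+M3)/6=-51/40
seg 3: a=0, c=M3/2=167/840, d=(M4−M3)/(6·3)=-167/7560, b=Δ3−h3·(2M3+M4)/6=-149/140
t_q=3 → seg 1, τ=1; S=5+111/140·τ+-507/560·τ²+29/224·τ³=5619/1120

  seg 0: a=1 b=729/280 c=0 d=-169/1120
  seg 1: a=5 b=111/140 c=-507/560 d=29/224
  seg 2: a=4 b=-51/40 c=-9/70 d=55/1512
  seg 3: a=0 b=-149/140 c=167/840 d=-167/7560
S(3) = 5619/1120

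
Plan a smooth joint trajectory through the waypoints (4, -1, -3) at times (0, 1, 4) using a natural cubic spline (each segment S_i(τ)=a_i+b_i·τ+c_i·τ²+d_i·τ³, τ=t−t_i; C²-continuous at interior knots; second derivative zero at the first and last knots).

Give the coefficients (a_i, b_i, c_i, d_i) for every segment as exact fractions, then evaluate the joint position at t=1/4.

  seg 0: a=4 b=-133/24 c=0 d=13/24
  seg 1: a=-1 b=-47/12 c=13/8 d=-13/72
S(1/4) = 1343/512

Δ: Δ0=-5, Δ1=-2/3
row 1: diag=8, rhs=26; c'=3/8, d'=13/4
back: M1=13/4
M: M0=0, M1=13/4, M2=0
seg 0: a=4, c=M0/2=0, d=(M1−M0)/(6·1)=13/24, b=Δ0−h0·(2M0+M1)/6=-133/24
seg 1: a=-1, c=M1/2=13/8, d=(M2−M1)/(6·3)=-13/72, b=Δ1−h1·(2M1+M2)/6=-47/12
t_q=1/4 → seg 0, τ=1/4; S=4+-133/24·τ+0·τ²+13/24·τ³=1343/512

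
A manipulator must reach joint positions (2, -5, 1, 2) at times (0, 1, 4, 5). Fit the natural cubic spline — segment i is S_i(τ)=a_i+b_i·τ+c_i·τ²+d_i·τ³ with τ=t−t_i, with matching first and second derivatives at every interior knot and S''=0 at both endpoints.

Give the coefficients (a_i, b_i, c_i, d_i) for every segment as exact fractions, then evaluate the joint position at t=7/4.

  seg 0: a=2 b=-92/11 c=0 d=15/11
  seg 1: a=-5 b=-47/11 c=45/11 d=-2/3
  seg 2: a=1 b=25/11 c=-21/11 d=7/11
S(7/4) = -2177/352

Δ: Δ0=-7, Δ1=2, Δ2=1
row 1: diag=8, rhs=54; c'=3/8, d'=27/4
row 2: denom=8−3·3/8=55/8; d'=(-6−3·27/4)/(55/8)=-42/11
back: M2=-42/11
back: M1=27/4−3/8·-42/11=90/11
M: M0=0, M1=90/11, M2=-42/11, M3=0
seg 0: a=2, c=M0/2=0, d=(M1−M0)/(6·1)=15/11, b=Δ0−h0·(2M0+M1)/6=-92/11
seg 1: a=-5, c=M1/2=45/11, d=(M2−M1)/(6·3)=-2/3, b=Δ1−h1·(2M1+M2)/6=-47/11
seg 2: a=1, c=M2/2=-21/11, d=(M3−M2)/(6·1)=7/11, b=Δ2−h2·(2M2+M3)/6=25/11
t_q=7/4 → seg 1, τ=3/4; S=-5+-47/11·τ+45/11·τ²+-2/3·τ³=-2177/352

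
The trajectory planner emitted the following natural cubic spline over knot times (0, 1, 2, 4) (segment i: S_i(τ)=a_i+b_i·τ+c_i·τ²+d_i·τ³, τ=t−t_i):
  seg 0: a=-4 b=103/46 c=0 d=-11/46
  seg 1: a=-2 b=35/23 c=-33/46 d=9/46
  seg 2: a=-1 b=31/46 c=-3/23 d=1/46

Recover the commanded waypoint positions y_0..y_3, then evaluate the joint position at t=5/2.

y_0=-4 y_1=-2 y_2=-1 y_3=0
S(5/2) = -255/368

y_0 = S_0(0) = a_0 = -4
y_1 = S_1(0) = a_1 = -2
y_2 = S_2(0) = a_2 = -1
y_3 = S_2(2) = 0
t_q=5/2 is in segment 2 (τ=1/2); S_2(τ)=-255/368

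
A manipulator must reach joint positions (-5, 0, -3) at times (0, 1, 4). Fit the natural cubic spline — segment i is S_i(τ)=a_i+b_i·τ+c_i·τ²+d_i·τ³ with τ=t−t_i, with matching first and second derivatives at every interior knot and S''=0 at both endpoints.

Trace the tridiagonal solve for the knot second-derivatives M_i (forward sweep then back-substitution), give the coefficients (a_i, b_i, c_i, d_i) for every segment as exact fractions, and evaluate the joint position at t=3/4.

  seg 0: a=-5 b=23/4 c=0 d=-3/4
  seg 1: a=0 b=7/2 c=-9/4 d=1/4
S(3/4) = -257/256

Δ: Δ0=5, Δ1=-1
row 1: diag=8, rhs=-36; c'=3/8, d'=-9/2
back: M1=-9/2
M: M0=0, M1=-9/2, M2=0
seg 0: a=-5, c=M0/2=0, d=(M1−M0)/(6·1)=-3/4, b=Δ0−h0·(2M0+M1)/6=23/4
seg 1: a=0, c=M1/2=-9/4, d=(M2−M1)/(6·3)=1/4, b=Δ1−h1·(2M1+M2)/6=7/2
t_q=3/4 → seg 0, τ=3/4; S=-5+23/4·τ+0·τ²+-3/4·τ³=-257/256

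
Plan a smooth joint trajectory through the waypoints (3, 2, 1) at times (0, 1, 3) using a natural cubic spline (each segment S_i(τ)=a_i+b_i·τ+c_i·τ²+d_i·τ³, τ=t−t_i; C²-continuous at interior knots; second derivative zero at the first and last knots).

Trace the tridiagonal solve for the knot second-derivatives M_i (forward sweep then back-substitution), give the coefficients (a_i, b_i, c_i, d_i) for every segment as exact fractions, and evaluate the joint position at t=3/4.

  seg 0: a=3 b=-13/12 c=0 d=1/12
  seg 1: a=2 b=-5/6 c=1/4 d=-1/24
S(3/4) = 569/256

Δ: Δ0=-1, Δ1=-1/2
row 1: diag=6, rhs=3; c'=1/3, d'=1/2
back: M1=1/2
M: M0=0, M1=1/2, M2=0
seg 0: a=3, c=M0/2=0, d=(M1−M0)/(6·1)=1/12, b=Δ0−h0·(2M0+M1)/6=-13/12
seg 1: a=2, c=M1/2=1/4, d=(M2−M1)/(6·2)=-1/24, b=Δ1−h1·(2M1+M2)/6=-5/6
t_q=3/4 → seg 0, τ=3/4; S=3+-13/12·τ+0·τ²+1/12·τ³=569/256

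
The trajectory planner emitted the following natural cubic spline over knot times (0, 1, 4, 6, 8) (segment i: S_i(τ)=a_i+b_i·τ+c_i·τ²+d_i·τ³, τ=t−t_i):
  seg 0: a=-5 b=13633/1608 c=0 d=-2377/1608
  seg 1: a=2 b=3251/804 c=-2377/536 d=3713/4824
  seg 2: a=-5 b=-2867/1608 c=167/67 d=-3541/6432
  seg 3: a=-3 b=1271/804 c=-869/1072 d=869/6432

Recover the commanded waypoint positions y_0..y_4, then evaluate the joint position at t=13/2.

y_0 = S_0(0) = a_0 = -5
y_1 = S_1(0) = a_1 = 2
y_2 = S_2(0) = a_2 = -5
y_3 = S_3(0) = a_3 = -3
y_4 = S_3(2) = -2
t_q=13/2 is in segment 3 (τ=1/2); S_3(τ)=-41085/17152

y_0=-5 y_1=2 y_2=-5 y_3=-3 y_4=-2
S(13/2) = -41085/17152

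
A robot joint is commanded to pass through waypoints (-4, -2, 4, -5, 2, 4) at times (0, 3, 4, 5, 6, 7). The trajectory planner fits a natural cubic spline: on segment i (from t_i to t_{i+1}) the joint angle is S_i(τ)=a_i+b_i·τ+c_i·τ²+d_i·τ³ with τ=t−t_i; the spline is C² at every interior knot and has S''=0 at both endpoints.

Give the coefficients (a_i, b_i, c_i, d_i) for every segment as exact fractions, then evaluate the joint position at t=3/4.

  seg 0: a=-4 b=-4468/1299 c=0 d=1778/3897
  seg 1: a=-2 b=11534/1299 c=1778/433 d=-9074/1299
  seg 2: a=4 b=-5020/1299 c=-7296/433 d=15217/1299
  seg 3: a=-5 b=-3145/1299 c=7921/433 d=-11525/1299
  seg 4: a=2 b=9806/1299 c=-3604/433 d=3604/1299
S(3/4) = -88501/13856

Δ: Δ0=2/3, Δ1=6, Δ2=-9, Δ3=7, Δ4=2
row 1: diag=8, rhs=32; c'=1/8, d'=4
row 2: denom=4−1·1/8=31/8; d'=(-90−1·4)/(31/8)=-752/31
row 3: denom=4−1·8/31=116/31; d'=(96−1·-752/31)/(116/31)=932/29
row 4: denom=4−1·31/116=433/116; d'=(-30−1·932/29)/(433/116)=-7208/433
back: M4=-7208/433
back: M3=932/29−31/116·-7208/433=15842/433
back: M2=-752/31−8/31·15842/433=-14592/433
back: M1=4−1/8·-14592/433=3556/433
M: M0=0, M1=3556/433, M2=-14592/433, M3=15842/433, M4=-7208/433, M5=0
seg 0: a=-4, c=M0/2=0, d=(M1−M0)/(6·3)=1778/3897, b=Δ0−h0·(2M0+M1)/6=-4468/1299
seg 1: a=-2, c=M1/2=1778/433, d=(M2−M1)/(6·1)=-9074/1299, b=Δ1−h1·(2M1+M2)/6=11534/1299
seg 2: a=4, c=M2/2=-7296/433, d=(M3−M2)/(6·1)=15217/1299, b=Δ2−h2·(2M2+M3)/6=-5020/1299
seg 3: a=-5, c=M3/2=7921/433, d=(M4−M3)/(6·1)=-11525/1299, b=Δ3−h3·(2M3+M4)/6=-3145/1299
seg 4: a=2, c=M4/2=-3604/433, d=(M5−M4)/(6·1)=3604/1299, b=Δ4−h4·(2M4+M5)/6=9806/1299
t_q=3/4 → seg 0, τ=3/4; S=-4+-4468/1299·τ+0·τ²+1778/3897·τ³=-88501/13856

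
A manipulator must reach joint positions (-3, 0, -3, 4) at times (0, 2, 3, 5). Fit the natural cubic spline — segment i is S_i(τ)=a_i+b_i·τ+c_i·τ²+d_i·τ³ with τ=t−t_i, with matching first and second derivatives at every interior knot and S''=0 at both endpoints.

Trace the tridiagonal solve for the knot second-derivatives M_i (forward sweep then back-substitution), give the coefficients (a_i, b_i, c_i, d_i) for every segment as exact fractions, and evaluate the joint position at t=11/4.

  seg 0: a=-3 b=239/70 c=0 d=-67/140
  seg 1: a=0 b=-163/70 c=-201/70 d=11/5
  seg 2: a=-3 b=-103/70 c=261/70 d=-87/140
S(11/4) = -5451/2240

Δ: Δ0=3/2, Δ1=-3, Δ2=7/2
row 1: diag=6, rhs=-27; c'=1/6, d'=-9/2
row 2: denom=6−1·1/6=35/6; d'=(39−1·-9/2)/(35/6)=261/35
back: M2=261/35
back: M1=-9/2−1/6·261/35=-201/35
M: M0=0, M1=-201/35, M2=261/35, M3=0
seg 0: a=-3, c=M0/2=0, d=(M1−M0)/(6·2)=-67/140, b=Δ0−h0·(2M0+M1)/6=239/70
seg 1: a=0, c=M1/2=-201/70, d=(M2−M1)/(6·1)=11/5, b=Δ1−h1·(2M1+M2)/6=-163/70
seg 2: a=-3, c=M2/2=261/70, d=(M3−M2)/(6·2)=-87/140, b=Δ2−h2·(2M2+M3)/6=-103/70
t_q=11/4 → seg 1, τ=3/4; S=0+-163/70·τ+-201/70·τ²+11/5·τ³=-5451/2240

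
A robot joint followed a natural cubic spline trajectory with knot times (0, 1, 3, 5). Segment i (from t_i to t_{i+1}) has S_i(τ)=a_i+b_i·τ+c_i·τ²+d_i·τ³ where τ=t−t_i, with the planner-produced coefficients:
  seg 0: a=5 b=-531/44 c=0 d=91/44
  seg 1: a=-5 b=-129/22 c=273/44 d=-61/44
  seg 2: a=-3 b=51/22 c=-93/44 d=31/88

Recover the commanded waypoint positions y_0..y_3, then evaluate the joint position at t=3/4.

y_0 = S_0(0) = a_0 = 5
y_1 = S_1(0) = a_1 = -5
y_2 = S_2(0) = a_2 = -3
y_3 = S_2(2) = -4
t_q=3/4 is in segment 0 (τ=3/4); S_0(τ)=-8951/2816

y_0=5 y_1=-5 y_2=-3 y_3=-4
S(3/4) = -8951/2816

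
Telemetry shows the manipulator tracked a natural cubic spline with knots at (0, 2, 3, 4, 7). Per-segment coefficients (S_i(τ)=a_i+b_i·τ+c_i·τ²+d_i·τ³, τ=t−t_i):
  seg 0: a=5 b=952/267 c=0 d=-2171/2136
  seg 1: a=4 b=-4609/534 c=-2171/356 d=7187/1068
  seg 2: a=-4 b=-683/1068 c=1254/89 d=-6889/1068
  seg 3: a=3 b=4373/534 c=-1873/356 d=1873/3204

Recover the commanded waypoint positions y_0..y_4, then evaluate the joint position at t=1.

y_0 = S_0(0) = a_0 = 5
y_1 = S_1(0) = a_1 = 4
y_2 = S_2(0) = a_2 = -4
y_3 = S_3(0) = a_3 = 3
y_4 = S_3(3) = -4
t_q=1 is in segment 0 (τ=1); S_0(τ)=5375/712

y_0=5 y_1=4 y_2=-4 y_3=3 y_4=-4
S(1) = 5375/712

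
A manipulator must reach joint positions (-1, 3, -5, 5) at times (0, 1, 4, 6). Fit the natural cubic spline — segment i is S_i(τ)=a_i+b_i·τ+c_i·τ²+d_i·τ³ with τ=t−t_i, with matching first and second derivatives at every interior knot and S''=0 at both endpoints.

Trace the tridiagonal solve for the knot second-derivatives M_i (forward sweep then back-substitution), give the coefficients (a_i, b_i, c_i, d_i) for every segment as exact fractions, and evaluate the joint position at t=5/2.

Δ: Δ0=4, Δ1=-8/3, Δ2=5
row 1: diag=8, rhs=-40; c'=3/8, d'=-5
row 2: denom=10−3·3/8=71/8; d'=(46−3·-5)/(71/8)=488/71
back: M2=488/71
back: M1=-5−3/8·488/71=-538/71
M: M0=0, M1=-538/71, M2=488/71, M3=0
seg 0: a=-1, c=M0/2=0, d=(M1−M0)/(6·1)=-269/213, b=Δ0−h0·(2M0+M1)/6=1121/213
seg 1: a=3, c=M1/2=-269/71, d=(M2−M1)/(6·3)=57/71, b=Δ1−h1·(2M1+M2)/6=314/213
seg 2: a=-5, c=M2/2=244/71, d=(M3−M2)/(6·2)=-122/213, b=Δ2−h2·(2M2+M3)/6=89/213
t_q=5/2 → seg 1, τ=3/2; S=3+314/213·τ+-269/71·τ²+57/71·τ³=-343/568

  seg 0: a=-1 b=1121/213 c=0 d=-269/213
  seg 1: a=3 b=314/213 c=-269/71 d=57/71
  seg 2: a=-5 b=89/213 c=244/71 d=-122/213
S(5/2) = -343/568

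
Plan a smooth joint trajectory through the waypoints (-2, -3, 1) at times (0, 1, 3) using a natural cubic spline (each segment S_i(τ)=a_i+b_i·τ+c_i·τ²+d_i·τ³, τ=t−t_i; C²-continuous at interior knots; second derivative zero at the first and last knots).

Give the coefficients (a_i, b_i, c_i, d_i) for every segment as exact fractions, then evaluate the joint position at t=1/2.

Δ: Δ0=-1, Δ1=2
row 1: diag=6, rhs=18; c'=1/3, d'=3
back: M1=3
M: M0=0, M1=3, M2=0
seg 0: a=-2, c=M0/2=0, d=(M1−M0)/(6·1)=1/2, b=Δ0−h0·(2M0+M1)/6=-3/2
seg 1: a=-3, c=M1/2=3/2, d=(M2−M1)/(6·2)=-1/4, b=Δ1−h1·(2M1+M2)/6=0
t_q=1/2 → seg 0, τ=1/2; S=-2+-3/2·τ+0·τ²+1/2·τ³=-43/16

  seg 0: a=-2 b=-3/2 c=0 d=1/2
  seg 1: a=-3 b=0 c=3/2 d=-1/4
S(1/2) = -43/16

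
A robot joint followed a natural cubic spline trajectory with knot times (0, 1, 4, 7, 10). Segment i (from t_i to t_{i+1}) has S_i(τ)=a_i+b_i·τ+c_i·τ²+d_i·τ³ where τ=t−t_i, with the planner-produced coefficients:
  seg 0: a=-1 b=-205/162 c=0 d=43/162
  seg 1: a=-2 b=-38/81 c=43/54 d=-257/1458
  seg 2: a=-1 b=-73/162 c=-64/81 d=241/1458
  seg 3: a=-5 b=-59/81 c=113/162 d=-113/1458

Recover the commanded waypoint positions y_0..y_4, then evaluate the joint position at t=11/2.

y_0 = S_0(0) = a_0 = -1
y_1 = S_1(0) = a_1 = -2
y_2 = S_2(0) = a_2 = -1
y_3 = S_3(0) = a_3 = -5
y_4 = S_3(3) = -3
t_q=11/2 is in segment 2 (τ=3/2); S_2(τ)=-139/48

y_0=-1 y_1=-2 y_2=-1 y_3=-5 y_4=-3
S(11/2) = -139/48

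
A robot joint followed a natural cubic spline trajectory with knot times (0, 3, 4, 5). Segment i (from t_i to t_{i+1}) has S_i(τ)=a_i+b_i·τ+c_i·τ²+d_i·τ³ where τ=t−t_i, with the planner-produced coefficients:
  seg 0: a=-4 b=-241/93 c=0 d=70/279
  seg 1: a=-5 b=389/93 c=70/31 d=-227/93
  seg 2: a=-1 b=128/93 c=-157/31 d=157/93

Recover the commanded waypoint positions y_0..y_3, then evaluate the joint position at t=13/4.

y_0 = S_0(0) = a_0 = -4
y_1 = S_1(0) = a_1 = -5
y_2 = S_2(0) = a_2 = -1
y_3 = S_2(1) = -3
t_q=13/4 is in segment 1 (τ=1/4); S_1(τ)=-7641/1984

y_0=-4 y_1=-5 y_2=-1 y_3=-3
S(13/4) = -7641/1984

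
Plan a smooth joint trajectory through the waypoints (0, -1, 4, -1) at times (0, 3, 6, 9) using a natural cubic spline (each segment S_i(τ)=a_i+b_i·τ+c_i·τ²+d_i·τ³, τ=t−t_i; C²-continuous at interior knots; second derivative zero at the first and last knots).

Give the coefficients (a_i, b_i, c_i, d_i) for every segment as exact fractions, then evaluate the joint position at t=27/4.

Δ: Δ0=-1/3, Δ1=5/3, Δ2=-5/3
row 1: diag=12, rhs=12; c'=1/4, d'=1
row 2: denom=12−3·1/4=45/4; d'=(-20−3·1)/(45/4)=-92/45
back: M2=-92/45
back: M1=1−1/4·-92/45=68/45
M: M0=0, M1=68/45, M2=-92/45, M3=0
seg 0: a=0, c=M0/2=0, d=(M1−M0)/(6·3)=34/405, b=Δ0−h0·(2M0+M1)/6=-49/45
seg 1: a=-1, c=M1/2=34/45, d=(M2−M1)/(6·3)=-16/81, b=Δ1−h1·(2M1+M2)/6=53/45
seg 2: a=4, c=M2/2=-46/45, d=(M3−M2)/(6·3)=46/405, b=Δ2−h2·(2M2+M3)/6=17/45
t_q=27/4 → seg 2, τ=3/4; S=4+17/45·τ+-46/45·τ²+46/405·τ³=601/160

  seg 0: a=0 b=-49/45 c=0 d=34/405
  seg 1: a=-1 b=53/45 c=34/45 d=-16/81
  seg 2: a=4 b=17/45 c=-46/45 d=46/405
S(27/4) = 601/160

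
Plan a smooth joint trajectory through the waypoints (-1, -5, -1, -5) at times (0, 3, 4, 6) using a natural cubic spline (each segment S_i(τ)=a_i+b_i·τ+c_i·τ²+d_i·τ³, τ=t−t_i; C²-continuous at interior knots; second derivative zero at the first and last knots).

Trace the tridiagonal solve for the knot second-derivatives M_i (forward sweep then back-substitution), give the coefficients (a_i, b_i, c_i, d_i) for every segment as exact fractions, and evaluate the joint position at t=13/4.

Δ: Δ0=-4/3, Δ1=4, Δ2=-2
row 1: diag=8, rhs=32; c'=1/8, d'=4
row 2: denom=6−1·1/8=47/8; d'=(-36−1·4)/(47/8)=-320/47
back: M2=-320/47
back: M1=4−1/8·-320/47=228/47
M: M0=0, M1=228/47, M2=-320/47, M3=0
seg 0: a=-1, c=M0/2=0, d=(M1−M0)/(6·3)=38/141, b=Δ0−h0·(2M0+M1)/6=-530/141
seg 1: a=-5, c=M1/2=114/47, d=(M2−M1)/(6·1)=-274/141, b=Δ1−h1·(2M1+M2)/6=496/141
seg 2: a=-1, c=M2/2=-160/47, d=(M3−M2)/(6·2)=80/141, b=Δ2−h2·(2M2+M3)/6=358/141
t_q=13/4 → seg 1, τ=1/4; S=-5+496/141·τ+114/47·τ²+-274/141·τ³=-6015/1504

  seg 0: a=-1 b=-530/141 c=0 d=38/141
  seg 1: a=-5 b=496/141 c=114/47 d=-274/141
  seg 2: a=-1 b=358/141 c=-160/47 d=80/141
S(13/4) = -6015/1504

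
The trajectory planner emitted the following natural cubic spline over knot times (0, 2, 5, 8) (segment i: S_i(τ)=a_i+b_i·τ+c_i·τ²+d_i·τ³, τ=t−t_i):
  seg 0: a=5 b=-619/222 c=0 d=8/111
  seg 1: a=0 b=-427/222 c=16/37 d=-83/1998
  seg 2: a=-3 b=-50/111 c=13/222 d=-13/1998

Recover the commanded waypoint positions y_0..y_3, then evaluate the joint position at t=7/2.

y_0=5 y_1=0 y_2=-3 y_3=-4
S(7/2) = -1215/592

y_0 = S_0(0) = a_0 = 5
y_1 = S_1(0) = a_1 = 0
y_2 = S_2(0) = a_2 = -3
y_3 = S_2(3) = -4
t_q=7/2 is in segment 1 (τ=3/2); S_1(τ)=-1215/592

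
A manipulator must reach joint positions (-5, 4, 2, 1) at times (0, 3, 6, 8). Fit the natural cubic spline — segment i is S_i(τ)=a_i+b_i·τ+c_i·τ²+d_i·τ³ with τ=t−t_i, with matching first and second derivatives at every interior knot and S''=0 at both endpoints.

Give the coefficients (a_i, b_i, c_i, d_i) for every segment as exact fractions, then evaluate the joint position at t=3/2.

  seg 0: a=-5 b=889/222 c=0 d=-223/1998
  seg 1: a=4 b=110/111 c=-223/222 d=301/1998
  seg 2: a=2 b=-215/222 c=13/37 d=-13/222
S(3/2) = 373/592

Δ: Δ0=3, Δ1=-2/3, Δ2=-1/2
row 1: diag=12, rhs=-22; c'=1/4, d'=-11/6
row 2: denom=10−3·1/4=37/4; d'=(1−3·-11/6)/(37/4)=26/37
back: M2=26/37
back: M1=-11/6−1/4·26/37=-223/111
M: M0=0, M1=-223/111, M2=26/37, M3=0
seg 0: a=-5, c=M0/2=0, d=(M1−M0)/(6·3)=-223/1998, b=Δ0−h0·(2M0+M1)/6=889/222
seg 1: a=4, c=M1/2=-223/222, d=(M2−M1)/(6·3)=301/1998, b=Δ1−h1·(2M1+M2)/6=110/111
seg 2: a=2, c=M2/2=13/37, d=(M3−M2)/(6·2)=-13/222, b=Δ2−h2·(2M2+M3)/6=-215/222
t_q=3/2 → seg 0, τ=3/2; S=-5+889/222·τ+0·τ²+-223/1998·τ³=373/592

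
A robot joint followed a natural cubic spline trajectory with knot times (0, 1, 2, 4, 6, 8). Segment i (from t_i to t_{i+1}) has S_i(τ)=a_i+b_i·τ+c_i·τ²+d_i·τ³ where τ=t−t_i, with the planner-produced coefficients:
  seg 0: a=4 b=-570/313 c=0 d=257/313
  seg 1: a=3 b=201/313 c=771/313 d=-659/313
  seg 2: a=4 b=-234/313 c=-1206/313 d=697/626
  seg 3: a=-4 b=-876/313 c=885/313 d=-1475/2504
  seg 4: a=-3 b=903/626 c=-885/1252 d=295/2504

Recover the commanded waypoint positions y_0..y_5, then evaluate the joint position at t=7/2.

y_0=4 y_1=3 y_2=4 y_3=-4 y_4=-3 y_5=-2
S(7/2) = -10181/5008

y_0 = S_0(0) = a_0 = 4
y_1 = S_1(0) = a_1 = 3
y_2 = S_2(0) = a_2 = 4
y_3 = S_3(0) = a_3 = -4
y_4 = S_4(0) = a_4 = -3
y_5 = S_4(2) = -2
t_q=7/2 is in segment 2 (τ=3/2); S_2(τ)=-10181/5008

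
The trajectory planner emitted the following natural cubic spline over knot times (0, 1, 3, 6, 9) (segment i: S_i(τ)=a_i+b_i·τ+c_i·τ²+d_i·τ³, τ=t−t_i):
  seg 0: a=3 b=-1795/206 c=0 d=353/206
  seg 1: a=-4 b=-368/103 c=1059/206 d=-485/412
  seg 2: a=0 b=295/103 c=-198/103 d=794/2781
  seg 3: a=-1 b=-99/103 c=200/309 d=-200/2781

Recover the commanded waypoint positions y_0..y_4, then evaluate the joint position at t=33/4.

y_0=3 y_1=-4 y_2=0 y_3=-1 y_4=0
S(33/4) = -581/824

y_0 = S_0(0) = a_0 = 3
y_1 = S_1(0) = a_1 = -4
y_2 = S_2(0) = a_2 = 0
y_3 = S_3(0) = a_3 = -1
y_4 = S_3(3) = 0
t_q=33/4 is in segment 3 (τ=9/4); S_3(τ)=-581/824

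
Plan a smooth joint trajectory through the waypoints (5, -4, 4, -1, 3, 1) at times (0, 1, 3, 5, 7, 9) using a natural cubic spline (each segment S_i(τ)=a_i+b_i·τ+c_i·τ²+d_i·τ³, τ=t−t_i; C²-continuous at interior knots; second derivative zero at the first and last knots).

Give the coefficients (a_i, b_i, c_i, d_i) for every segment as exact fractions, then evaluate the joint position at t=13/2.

  seg 0: a=5 b=-7201/612 c=0 d=1693/612
  seg 1: a=-4 b=-1061/306 c=1693/204 d=-1397/612
  seg 2: a=4 b=715/306 c=-367/68 d=1823/1224
  seg 3: a=-1 b=-211/153 c=361/102 d=-283/306
  seg 4: a=3 b=257/153 c=-205/102 d=205/612
S(13/2) = 1447/816

Δ: Δ0=-9, Δ1=4, Δ2=-5/2, Δ3=2, Δ4=-1
row 1: diag=6, rhs=78; c'=1/3, d'=13
row 2: denom=8−2·1/3=22/3; d'=(-39−2·13)/(22/3)=-195/22
row 3: denom=8−2·3/11=82/11; d'=(27−2·-195/22)/(82/11)=6
row 4: denom=8−2·11/41=306/41; d'=(-18−2·6)/(306/41)=-205/51
back: M4=-205/51
back: M3=6−11/41·-205/51=361/51
back: M2=-195/22−3/11·361/51=-367/34
back: M1=13−1/3·-367/34=1693/102
M: M0=0, M1=1693/102, M2=-367/34, M3=361/51, M4=-205/51, M5=0
seg 0: a=5, c=M0/2=0, d=(M1−M0)/(6·1)=1693/612, b=Δ0−h0·(2M0+M1)/6=-7201/612
seg 1: a=-4, c=M1/2=1693/204, d=(M2−M1)/(6·2)=-1397/612, b=Δ1−h1·(2M1+M2)/6=-1061/306
seg 2: a=4, c=M2/2=-367/68, d=(M3−M2)/(6·2)=1823/1224, b=Δ2−h2·(2M2+M3)/6=715/306
seg 3: a=-1, c=M3/2=361/102, d=(M4−M3)/(6·2)=-283/306, b=Δ3−h3·(2M3+M4)/6=-211/153
seg 4: a=3, c=M4/2=-205/102, d=(M5−M4)/(6·2)=205/612, b=Δ4−h4·(2M4+M5)/6=257/153
t_q=13/2 → seg 3, τ=3/2; S=-1+-211/153·τ+361/102·τ²+-283/306·τ³=1447/816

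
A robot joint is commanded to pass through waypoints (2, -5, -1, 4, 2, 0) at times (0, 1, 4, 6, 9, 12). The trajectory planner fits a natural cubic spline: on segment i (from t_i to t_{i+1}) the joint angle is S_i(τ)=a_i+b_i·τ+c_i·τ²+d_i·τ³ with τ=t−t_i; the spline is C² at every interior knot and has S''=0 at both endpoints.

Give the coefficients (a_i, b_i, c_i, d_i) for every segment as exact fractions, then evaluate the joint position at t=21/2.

Δ: Δ0=-7, Δ1=4/3, Δ2=5/2, Δ3=-2/3, Δ4=-2/3
row 1: diag=8, rhs=50; c'=3/8, d'=25/4
row 2: denom=10−3·3/8=71/8; d'=(7−3·25/4)/(71/8)=-94/71
row 3: denom=10−2·16/71=678/71; d'=(-19−2·-94/71)/(678/71)=-387/226
row 4: denom=12−3·71/226=2499/226; d'=(0−3·-387/226)/(2499/226)=387/833
back: M4=387/833
back: M3=-387/226−71/226·387/833=-1548/833
back: M2=-94/71−16/71·-1548/833=-754/833
back: M1=25/4−3/8·-754/833=5489/833
M: M0=0, M1=5489/833, M2=-754/833, M3=-1548/833, M4=387/833, M5=0
seg 0: a=2, c=M0/2=0, d=(M1−M0)/(6·1)=5489/4998, b=Δ0−h0·(2M0+M1)/6=-40475/4998
seg 1: a=-5, c=M1/2=5489/1666, d=(M2−M1)/(6·3)=-2081/4998, b=Δ1−h1·(2M1+M2)/6=-12004/2499
seg 2: a=-1, c=M2/2=-377/833, d=(M3−M2)/(6·2)=-397/4998, b=Δ2−h2·(2M2+M3)/6=18607/4998
seg 3: a=4, c=M3/2=-774/833, d=(M4−M3)/(6·3)=215/1666, b=Δ3−h3·(2M3+M4)/6=685/714
seg 4: a=2, c=M4/2=387/1666, d=(M5−M4)/(6·3)=-43/1666, b=Δ4−h4·(2M4+M5)/6=-2827/2499
t_q=21/2 → seg 4, τ=3/2; S=2+-2827/2499·τ+387/1666·τ²+-43/1666·τ³=9845/13328

  seg 0: a=2 b=-40475/4998 c=0 d=5489/4998
  seg 1: a=-5 b=-12004/2499 c=5489/1666 d=-2081/4998
  seg 2: a=-1 b=18607/4998 c=-377/833 d=-397/4998
  seg 3: a=4 b=685/714 c=-774/833 d=215/1666
  seg 4: a=2 b=-2827/2499 c=387/1666 d=-43/1666
S(21/2) = 9845/13328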